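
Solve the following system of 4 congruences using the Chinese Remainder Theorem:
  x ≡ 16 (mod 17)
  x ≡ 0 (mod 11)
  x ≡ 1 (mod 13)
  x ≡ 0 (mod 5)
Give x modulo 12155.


Product of moduli M = 17 · 11 · 13 · 5 = 12155.
Merge one congruence at a time:
  Start: x ≡ 16 (mod 17).
  Combine with x ≡ 0 (mod 11); new modulus lcm = 187.
    Write x = 16 + 17·t and substitute into x ≡ 0 (mod 11): 17·t ≡ 0 − 16 = -16 (mod 11).
    Reduce coefficients mod 11: 6·t ≡ 6 (mod 11).
    The inverse of 6 mod 11 is 2 (since 6·2 = 12 = 1·11 + 1), so t ≡ 2·6 = 12 ≡ 1 (mod 11).
    Then x = 16 + 17·1 = 33, valid modulo lcm(17, 11) = 187: x ≡ 33 (mod 187).
  Combine with x ≡ 1 (mod 13); new modulus lcm = 2431.
    Write x = 33 + 187·t and substitute into x ≡ 1 (mod 13): 187·t ≡ 1 − 33 = -32 (mod 13).
    Reduce coefficients mod 13: 5·t ≡ 7 (mod 13).
    The inverse of 5 mod 13 is 8 (since 5·8 = 40 = 3·13 + 1), so t ≡ 8·7 = 56 ≡ 4 (mod 13).
    Then x = 33 + 187·4 = 781, valid modulo lcm(187, 13) = 2431: x ≡ 781 (mod 2431).
  Combine with x ≡ 0 (mod 5); new modulus lcm = 12155.
    Write x = 781 + 2431·t and substitute into x ≡ 0 (mod 5): 2431·t ≡ 0 − 781 = -781 (mod 5).
    Reduce coefficients mod 5: 1·t ≡ 4 (mod 5).
    So t ≡ 4 (mod 5).
    Then x = 781 + 2431·4 = 10505, valid modulo lcm(2431, 5) = 12155: x ≡ 10505 (mod 12155).
Verify against each original: 10505 mod 17 = 16, 10505 mod 11 = 0, 10505 mod 13 = 1, 10505 mod 5 = 0.

x ≡ 10505 (mod 12155).


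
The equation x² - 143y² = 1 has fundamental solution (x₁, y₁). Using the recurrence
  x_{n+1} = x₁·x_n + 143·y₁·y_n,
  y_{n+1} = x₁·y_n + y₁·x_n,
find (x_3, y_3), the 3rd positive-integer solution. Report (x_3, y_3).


Step 1: Find the fundamental solution (x₁, y₁) of x² - 143y² = 1.
  Expand √143 as a continued fraction. a₀ = ⌊√143⌋ = 11; iterate m_{k+1} = d_k·a_k − m_k, d_{k+1} = (143 − m_{k+1}²)/d_k, a_{k+1} = ⌊(a₀ + m_{k+1})/d_{k+1}⌋ (starting m₀ = 0, d₀ = 1), with convergents p_k = a_k·p_{k-1} + p_{k-2}, q_k = a_k·q_{k-1} + q_{k-2} (p₋₁ = 1, q₋₁ = 0):
  k = 0: a₀ = 11; p₀/q₀ = 11/1; p₀² − 143·q₀² = 121 − 143 = -22.
  k = 1: m = 11, d = 22, a = ⌊(11 + 11)/22⌋ = 1; p/q = (1·11 + 1)/(1·1 + 0) = 12/1; p² − 143·q² = 144 − 143 = 1.
  The first convergent with p² − 143·q² = 1 gives the fundamental solution (x₁, y₁) = (12, 1).
Step 2: Apply the recurrence (x_{n+1}, y_{n+1}) = (x₁x_n + 143y₁y_n, x₁y_n + y₁x_n) repeatedly.
  From (x_1, y_1) = (12, 1): x_2 = 12·12 + 143·1·1 = 287; y_2 = 12·1 + 1·12 = 24.
  From (x_2, y_2) = (287, 24): x_3 = 12·287 + 143·1·24 = 6876; y_3 = 12·24 + 1·287 = 575.
Step 3: Verify x_3² - 143·y_3² = 47279376 - 47279375 = 1 (should be 1). ✓

(x_1, y_1) = (12, 1); (x_3, y_3) = (6876, 575).


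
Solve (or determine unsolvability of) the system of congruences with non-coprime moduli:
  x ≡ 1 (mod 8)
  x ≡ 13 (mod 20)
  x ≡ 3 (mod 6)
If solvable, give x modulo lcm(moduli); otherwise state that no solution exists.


Moduli 8, 20, 6 are not pairwise coprime, so CRT works modulo lcm(m_i) when all pairwise compatibility conditions hold.
Pairwise compatibility: gcd(m_i, m_j) must divide a_i - a_j for every pair.
Merge one congruence at a time:
  Start: x ≡ 1 (mod 8).
  Combine with x ≡ 13 (mod 20): gcd(8, 20) = 4; 13 - 1 = 12, which IS divisible by 4, so compatible.
    Write x = 1 + 8·t and substitute into x ≡ 13 (mod 20): 8·t ≡ 13 − 1 = 12 (mod 20).
    Divide the congruence (and modulus) by g = 4: 2·t ≡ 3 (mod 5).
    The inverse of 2 mod 5 is 3 (since 2·3 = 6 = 1·5 + 1), so t ≡ 3·3 = 9 ≡ 4 (mod 5).
    Then x = 1 + 8·4 = 33, valid modulo lcm(8, 20) = 40: x ≡ 33 (mod 40).
  Combine with x ≡ 3 (mod 6): gcd(40, 6) = 2; 3 - 33 = -30, which IS divisible by 2, so compatible.
    Write x = 33 + 40·t and substitute into x ≡ 3 (mod 6): 40·t ≡ 3 − 33 = -30 (mod 6).
    Divide the congruence (and modulus) by g = 2: 20·t ≡ -15 (mod 3).
    Reduce coefficients mod 3: 2·t ≡ 0 (mod 3).
    The inverse of 2 mod 3 is 2 (since 2·2 = 4 = 1·3 + 1), so t ≡ 2·0 = 0 ≡ 0 (mod 3).
    Then x = 33 + 40·0 = 33, valid modulo lcm(40, 6) = 120: x ≡ 33 (mod 120).
Verify: 33 mod 8 = 1, 33 mod 20 = 13, 33 mod 6 = 3.

x ≡ 33 (mod 120).


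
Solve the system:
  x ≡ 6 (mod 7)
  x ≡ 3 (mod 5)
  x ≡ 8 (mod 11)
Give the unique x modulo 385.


Moduli 7, 5, 11 are pairwise coprime; by CRT there is a unique solution modulo M = 7 · 5 · 11 = 385.
Solve pairwise, accumulating the modulus:
  Start with x ≡ 6 (mod 7).
  Combine with x ≡ 3 (mod 5): since gcd(7, 5) = 1, we get a unique residue mod 35.
    Write x = 6 + 7·t and substitute into x ≡ 3 (mod 5): 7·t ≡ 3 − 6 = -3 (mod 5).
    Reduce coefficients mod 5: 2·t ≡ 2 (mod 5).
    The inverse of 2 mod 5 is 3 (since 2·3 = 6 = 1·5 + 1), so t ≡ 3·2 = 6 ≡ 1 (mod 5).
    Then x = 6 + 7·1 = 13, valid modulo lcm(7, 5) = 35: x ≡ 13 (mod 35).
  Combine with x ≡ 8 (mod 11): since gcd(35, 11) = 1, we get a unique residue mod 385.
    Write x = 13 + 35·t and substitute into x ≡ 8 (mod 11): 35·t ≡ 8 − 13 = -5 (mod 11).
    Reduce coefficients mod 11: 2·t ≡ 6 (mod 11).
    The inverse of 2 mod 11 is 6 (since 2·6 = 12 = 1·11 + 1), so t ≡ 6·6 = 36 ≡ 3 (mod 11).
    Then x = 13 + 35·3 = 118, valid modulo lcm(35, 11) = 385: x ≡ 118 (mod 385).
Verify: 118 mod 7 = 6 ✓, 118 mod 5 = 3 ✓, 118 mod 11 = 8 ✓.

x ≡ 118 (mod 385).


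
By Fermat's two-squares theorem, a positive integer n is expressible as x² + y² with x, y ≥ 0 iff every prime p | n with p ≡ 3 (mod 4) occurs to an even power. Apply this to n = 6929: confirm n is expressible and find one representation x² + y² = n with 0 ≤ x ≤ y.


Step 1: Factor n = 6929 = 13^2 · 41.
Step 2: Check the mod-4 condition on each prime factor: 13 ≡ 1 (mod 4), exponent 2; 41 ≡ 1 (mod 4), exponent 1.
All primes ≡ 3 (mod 4) appear to even exponent (or don't appear), so by the two-squares theorem n IS expressible as a sum of two squares.
Step 3: Build a representation. Here n = 13 · 13 · 41 is a product of primes ≡ 1 (mod 4). Each prime p ≡ 1 (mod 4) is itself a sum of two squares; find a² by testing p − a² for a perfect square:
  13: 13 − 1² = 12, 13 − 2² = 9 = 3² ⇒ 13 = 2² + 3².
  41: 41 − 1² = 40, 41 − 2² = 37, 41 − 3² = 32, 41 − 4² = 25 = 5² ⇒ 41 = 4² + 5².
  Combine using the Brahmagupta–Fibonacci identity (a² + b²)(c² + d²) = (ac − bd)² + (ad + bc)² = (ac + bd)² + (ad − bc)²:
  13 · 13 = 169: from (2² + 3²)(2² + 3²), take (2·2 − 3·3, 2·3 + 3·2) = (4 − 9, 6 + 6) = (-5, 12); dropping signs (only squares matter) gives (5, 12); check 5² + 12² = 25 + 144 = 169 ✓.
  169 · 41 = 6929: from (5² + 12²)(4² + 5²), take (5·4 − 12·5, 5·5 + 12·4) = (20 − 60, 25 + 48) = (-40, 73); dropping signs (only squares matter) gives (40, 73); check 40² + 73² = 1600 + 5329 = 6929 ✓.
Step 4: Order so x ≤ y and verify: 40² + 73² = 1600 + 5329 = 6929 = n. ✓

n = 6929 = 40² + 73² (one valid representation with x ≤ y).


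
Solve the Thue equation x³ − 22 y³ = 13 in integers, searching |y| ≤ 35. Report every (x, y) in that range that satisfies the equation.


The equation is x³ - 22y³ = 13. For fixed y, x³ = 22·y³ + 13, so a solution requires the RHS to be a perfect cube.
Strategy: iterate y from -35 to 35, compute RHS = 22·y³ + 13, and check whether it is a (positive or negative) perfect cube.
Check small values of y:
  y = 0: RHS = 13 is not a perfect cube.
  y = 1: RHS = 35 is not a perfect cube.
  y = -1: RHS = -9 is not a perfect cube.
  y = 2: RHS = 189 is not a perfect cube.
  y = -2: RHS = -163 is not a perfect cube.
  y = 3: RHS = 607 is not a perfect cube.
  y = -3: RHS = -581 is not a perfect cube.
Continuing the search up to |y| = 35 finds no solutions either.
No (x, y) in the scanned range satisfies the equation.

No integer solutions with |y| ≤ 35.


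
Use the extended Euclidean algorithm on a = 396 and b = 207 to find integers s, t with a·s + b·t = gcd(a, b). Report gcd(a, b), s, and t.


Euclidean algorithm on (396, 207) — divide until remainder is 0:
  396 = 1 · 207 + 189
  207 = 1 · 189 + 18
  189 = 10 · 18 + 9
  18 = 2 · 9 + 0
gcd(396, 207) = 9.
Track Bezout coefficients alongside the remainders: start with r₀ = 396 = a·1 + b·0 (s = 1, t = 0) and r₁ = 207 = a·0 + b·1 (s = 0, t = 1); each new remainder r_{k+1} = r_{k-1} − q_k·r_k inherits s_{k+1} = s_{k-1} − q_k·s_k, t_{k+1} = t_{k-1} − q_k·t_k, so r_k = a·s_k + b·t_k at every step:
  q = 1: r = 189, s = 1 − 1·0 = 1, t = 0 − 1·1 = -1  (check: 396·1 + 207·(-1) = 189)
  q = 1: r = 18, s = 0 − 1·1 = -1, t = 1 − 1·(-1) = 2  (check: 396·(-1) + 207·2 = 18)
  q = 10: r = 9, s = 1 − 10·(-1) = 11, t = -1 − 10·2 = -21  (check: 396·11 + 207·(-21) = 9)
The row with r = 9 (the gcd) gives the Bezout coefficients s = 11, t = -21.
Result: 396 · (11) + 207 · (-21) = 9.

gcd(396, 207) = 9; s = 11, t = -21 (check: 396·11 + 207·(-21) = 9).


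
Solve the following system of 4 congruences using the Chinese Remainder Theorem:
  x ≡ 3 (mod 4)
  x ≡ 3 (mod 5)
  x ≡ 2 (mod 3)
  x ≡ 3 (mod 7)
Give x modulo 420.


Product of moduli M = 4 · 5 · 3 · 7 = 420.
Merge one congruence at a time:
  Start: x ≡ 3 (mod 4).
  Combine with x ≡ 3 (mod 5); new modulus lcm = 20.
    Write x = 3 + 4·t and substitute into x ≡ 3 (mod 5): 4·t ≡ 3 − 3 = 0 (mod 5).
    The inverse of 4 mod 5 is 4 (since 4·4 = 16 = 3·5 + 1), so t ≡ 4·0 = 0 ≡ 0 (mod 5).
    Then x = 3 + 4·0 = 3, valid modulo lcm(4, 5) = 20: x ≡ 3 (mod 20).
  Combine with x ≡ 2 (mod 3); new modulus lcm = 60.
    Write x = 3 + 20·t and substitute into x ≡ 2 (mod 3): 20·t ≡ 2 − 3 = -1 (mod 3).
    Reduce coefficients mod 3: 2·t ≡ 2 (mod 3).
    The inverse of 2 mod 3 is 2 (since 2·2 = 4 = 1·3 + 1), so t ≡ 2·2 = 4 ≡ 1 (mod 3).
    Then x = 3 + 20·1 = 23, valid modulo lcm(20, 3) = 60: x ≡ 23 (mod 60).
  Combine with x ≡ 3 (mod 7); new modulus lcm = 420.
    Write x = 23 + 60·t and substitute into x ≡ 3 (mod 7): 60·t ≡ 3 − 23 = -20 (mod 7).
    Reduce coefficients mod 7: 4·t ≡ 1 (mod 7).
    The inverse of 4 mod 7 is 2 (since 4·2 = 8 = 1·7 + 1), so t ≡ 2·1 = 2 ≡ 2 (mod 7).
    Then x = 23 + 60·2 = 143, valid modulo lcm(60, 7) = 420: x ≡ 143 (mod 420).
Verify against each original: 143 mod 4 = 3, 143 mod 5 = 3, 143 mod 3 = 2, 143 mod 7 = 3.

x ≡ 143 (mod 420).


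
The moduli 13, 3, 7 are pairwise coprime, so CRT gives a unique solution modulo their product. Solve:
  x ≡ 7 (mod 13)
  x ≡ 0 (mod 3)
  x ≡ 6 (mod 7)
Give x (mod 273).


Moduli 13, 3, 7 are pairwise coprime; by CRT there is a unique solution modulo M = 13 · 3 · 7 = 273.
Solve pairwise, accumulating the modulus:
  Start with x ≡ 7 (mod 13).
  Combine with x ≡ 0 (mod 3): since gcd(13, 3) = 1, we get a unique residue mod 39.
    Write x = 7 + 13·t and substitute into x ≡ 0 (mod 3): 13·t ≡ 0 − 7 = -7 (mod 3).
    Reduce coefficients mod 3: 1·t ≡ 2 (mod 3).
    So t ≡ 2 (mod 3).
    Then x = 7 + 13·2 = 33, valid modulo lcm(13, 3) = 39: x ≡ 33 (mod 39).
  Combine with x ≡ 6 (mod 7): since gcd(39, 7) = 1, we get a unique residue mod 273.
    Write x = 33 + 39·t and substitute into x ≡ 6 (mod 7): 39·t ≡ 6 − 33 = -27 (mod 7).
    Reduce coefficients mod 7: 4·t ≡ 1 (mod 7).
    The inverse of 4 mod 7 is 2 (since 4·2 = 8 = 1·7 + 1), so t ≡ 2·1 = 2 ≡ 2 (mod 7).
    Then x = 33 + 39·2 = 111, valid modulo lcm(39, 7) = 273: x ≡ 111 (mod 273).
Verify: 111 mod 13 = 7 ✓, 111 mod 3 = 0 ✓, 111 mod 7 = 6 ✓.

x ≡ 111 (mod 273).


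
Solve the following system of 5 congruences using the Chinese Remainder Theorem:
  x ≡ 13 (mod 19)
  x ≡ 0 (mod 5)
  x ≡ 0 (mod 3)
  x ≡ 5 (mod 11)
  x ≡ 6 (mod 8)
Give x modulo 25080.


Product of moduli M = 19 · 5 · 3 · 11 · 8 = 25080.
Merge one congruence at a time:
  Start: x ≡ 13 (mod 19).
  Combine with x ≡ 0 (mod 5); new modulus lcm = 95.
    Write x = 13 + 19·t and substitute into x ≡ 0 (mod 5): 19·t ≡ 0 − 13 = -13 (mod 5).
    Reduce coefficients mod 5: 4·t ≡ 2 (mod 5).
    The inverse of 4 mod 5 is 4 (since 4·4 = 16 = 3·5 + 1), so t ≡ 4·2 = 8 ≡ 3 (mod 5).
    Then x = 13 + 19·3 = 70, valid modulo lcm(19, 5) = 95: x ≡ 70 (mod 95).
  Combine with x ≡ 0 (mod 3); new modulus lcm = 285.
    Write x = 70 + 95·t and substitute into x ≡ 0 (mod 3): 95·t ≡ 0 − 70 = -70 (mod 3).
    Reduce coefficients mod 3: 2·t ≡ 2 (mod 3).
    The inverse of 2 mod 3 is 2 (since 2·2 = 4 = 1·3 + 1), so t ≡ 2·2 = 4 ≡ 1 (mod 3).
    Then x = 70 + 95·1 = 165, valid modulo lcm(95, 3) = 285: x ≡ 165 (mod 285).
  Combine with x ≡ 5 (mod 11); new modulus lcm = 3135.
    Write x = 165 + 285·t and substitute into x ≡ 5 (mod 11): 285·t ≡ 5 − 165 = -160 (mod 11).
    Reduce coefficients mod 11: 10·t ≡ 5 (mod 11).
    The inverse of 10 mod 11 is 10 (since 10·10 = 100 = 9·11 + 1), so t ≡ 10·5 = 50 ≡ 6 (mod 11).
    Then x = 165 + 285·6 = 1875, valid modulo lcm(285, 11) = 3135: x ≡ 1875 (mod 3135).
  Combine with x ≡ 6 (mod 8); new modulus lcm = 25080.
    Write x = 1875 + 3135·t and substitute into x ≡ 6 (mod 8): 3135·t ≡ 6 − 1875 = -1869 (mod 8).
    Reduce coefficients mod 8: 7·t ≡ 3 (mod 8).
    The inverse of 7 mod 8 is 7 (since 7·7 = 49 = 6·8 + 1), so t ≡ 7·3 = 21 ≡ 5 (mod 8).
    Then x = 1875 + 3135·5 = 17550, valid modulo lcm(3135, 8) = 25080: x ≡ 17550 (mod 25080).
Verify against each original: 17550 mod 19 = 13, 17550 mod 5 = 0, 17550 mod 3 = 0, 17550 mod 11 = 5, 17550 mod 8 = 6.

x ≡ 17550 (mod 25080).


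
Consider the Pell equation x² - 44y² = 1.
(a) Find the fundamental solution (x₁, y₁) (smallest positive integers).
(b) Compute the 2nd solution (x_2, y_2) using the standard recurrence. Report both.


Step 1: Find the fundamental solution (x₁, y₁) of x² - 44y² = 1.
  Expand √44 as a continued fraction. a₀ = ⌊√44⌋ = 6; iterate m_{k+1} = d_k·a_k − m_k, d_{k+1} = (44 − m_{k+1}²)/d_k, a_{k+1} = ⌊(a₀ + m_{k+1})/d_{k+1}⌋ (starting m₀ = 0, d₀ = 1), with convergents p_k = a_k·p_{k-1} + p_{k-2}, q_k = a_k·q_{k-1} + q_{k-2} (p₋₁ = 1, q₋₁ = 0):
  k = 0: a₀ = 6; p₀/q₀ = 6/1; p₀² − 44·q₀² = 36 − 44 = -8.
  k = 1: m = 6, d = 8, a = ⌊(6 + 6)/8⌋ = 1; p/q = (1·6 + 1)/(1·1 + 0) = 7/1; p² − 44·q² = 49 − 44 = 5.
  k = 2: m = 2, d = 5, a = ⌊(6 + 2)/5⌋ = 1; p/q = (1·7 + 6)/(1·1 + 1) = 13/2; p² − 44·q² = 169 − 176 = -7.
  k = 3: m = 3, d = 7, a = ⌊(6 + 3)/7⌋ = 1; p/q = (1·13 + 7)/(1·2 + 1) = 20/3; p² − 44·q² = 400 − 396 = 4.
  k = 4: m = 4, d = 4, a = ⌊(6 + 4)/4⌋ = 2; p/q = (2·20 + 13)/(2·3 + 2) = 53/8; p² − 44·q² = 2809 − 2816 = -7.
  k = 5: m = 4, d = 7, a = ⌊(6 + 4)/7⌋ = 1; p/q = (1·53 + 20)/(1·8 + 3) = 73/11; p² − 44·q² = 5329 − 5324 = 5.
  k = 6: m = 3, d = 5, a = ⌊(6 + 3)/5⌋ = 1; p/q = (1·73 + 53)/(1·11 + 8) = 126/19; p² − 44·q² = 15876 − 15884 = -8.
  k = 7: m = 2, d = 8, a = ⌊(6 + 2)/8⌋ = 1; p/q = (1·126 + 73)/(1·19 + 11) = 199/30; p² − 44·q² = 39601 − 39600 = 1.
  The first convergent with p² − 44·q² = 1 gives the fundamental solution (x₁, y₁) = (199, 30).
Step 2: Apply the recurrence (x_{n+1}, y_{n+1}) = (x₁x_n + 44y₁y_n, x₁y_n + y₁x_n) repeatedly.
  From (x_1, y_1) = (199, 30): x_2 = 199·199 + 44·30·30 = 79201; y_2 = 199·30 + 30·199 = 11940.
Step 3: Verify x_2² - 44·y_2² = 6272798401 - 6272798400 = 1 (should be 1). ✓

(x_1, y_1) = (199, 30); (x_2, y_2) = (79201, 11940).


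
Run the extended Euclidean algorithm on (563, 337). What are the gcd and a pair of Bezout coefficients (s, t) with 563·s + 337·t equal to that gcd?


Euclidean algorithm on (563, 337) — divide until remainder is 0:
  563 = 1 · 337 + 226
  337 = 1 · 226 + 111
  226 = 2 · 111 + 4
  111 = 27 · 4 + 3
  4 = 1 · 3 + 1
  3 = 3 · 1 + 0
gcd(563, 337) = 1.
Track Bezout coefficients alongside the remainders: start with r₀ = 563 = a·1 + b·0 (s = 1, t = 0) and r₁ = 337 = a·0 + b·1 (s = 0, t = 1); each new remainder r_{k+1} = r_{k-1} − q_k·r_k inherits s_{k+1} = s_{k-1} − q_k·s_k, t_{k+1} = t_{k-1} − q_k·t_k, so r_k = a·s_k + b·t_k at every step:
  q = 1: r = 226, s = 1 − 1·0 = 1, t = 0 − 1·1 = -1  (check: 563·1 + 337·(-1) = 226)
  q = 1: r = 111, s = 0 − 1·1 = -1, t = 1 − 1·(-1) = 2  (check: 563·(-1) + 337·2 = 111)
  q = 2: r = 4, s = 1 − 2·(-1) = 3, t = -1 − 2·2 = -5  (check: 563·3 + 337·(-5) = 4)
  q = 27: r = 3, s = -1 − 27·3 = -82, t = 2 − 27·(-5) = 137  (check: 563·(-82) + 337·137 = 3)
  q = 1: r = 1, s = 3 − 1·(-82) = 85, t = -5 − 1·137 = -142  (check: 563·85 + 337·(-142) = 1)
The row with r = 1 (the gcd) gives the Bezout coefficients s = 85, t = -142.
Result: 563 · (85) + 337 · (-142) = 1.

gcd(563, 337) = 1; s = 85, t = -142 (check: 563·85 + 337·(-142) = 1).


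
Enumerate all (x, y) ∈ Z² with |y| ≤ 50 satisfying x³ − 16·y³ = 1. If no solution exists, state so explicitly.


The equation is x³ - 16y³ = 1. For fixed y, x³ = 16·y³ + 1, so a solution requires the RHS to be a perfect cube.
Strategy: iterate y from -50 to 50, compute RHS = 16·y³ + 1, and check whether it is a (positive or negative) perfect cube.
Check small values of y:
  y = 0: RHS = 1 = (1)³ ⇒ x = 1 works.
  y = 1: RHS = 17 is not a perfect cube.
  y = -1: RHS = -15 is not a perfect cube.
  y = 2: RHS = 129 is not a perfect cube.
  y = -2: RHS = -127 is not a perfect cube.
  y = 3: RHS = 433 is not a perfect cube.
  y = -3: RHS = -431 is not a perfect cube.
Continuing the search up to |y| = 50 finds no further solutions beyond those listed.
Collected solutions: (1, 0).

Solutions (with |y| ≤ 50): (1, 0).


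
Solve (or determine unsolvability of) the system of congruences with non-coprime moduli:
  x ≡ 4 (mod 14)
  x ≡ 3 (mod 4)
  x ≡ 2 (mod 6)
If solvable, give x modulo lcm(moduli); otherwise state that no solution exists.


Moduli 14, 4, 6 are not pairwise coprime, so CRT works modulo lcm(m_i) when all pairwise compatibility conditions hold.
Pairwise compatibility: gcd(m_i, m_j) must divide a_i - a_j for every pair.
Merge one congruence at a time:
  Start: x ≡ 4 (mod 14).
  Combine with x ≡ 3 (mod 4): gcd(14, 4) = 2, and 3 - 4 = -1 is NOT divisible by 2.
    ⇒ system is inconsistent (no integer solution).

No solution (the system is inconsistent).


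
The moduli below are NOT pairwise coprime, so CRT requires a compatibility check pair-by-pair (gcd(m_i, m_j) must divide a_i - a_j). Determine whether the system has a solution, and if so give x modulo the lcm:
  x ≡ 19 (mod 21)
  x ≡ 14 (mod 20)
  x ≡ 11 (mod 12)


Moduli 21, 20, 12 are not pairwise coprime, so CRT works modulo lcm(m_i) when all pairwise compatibility conditions hold.
Pairwise compatibility: gcd(m_i, m_j) must divide a_i - a_j for every pair.
Merge one congruence at a time:
  Start: x ≡ 19 (mod 21).
  Combine with x ≡ 14 (mod 20): gcd(21, 20) = 1; 14 - 19 = -5, which IS divisible by 1, so compatible.
    Write x = 19 + 21·t and substitute into x ≡ 14 (mod 20): 21·t ≡ 14 − 19 = -5 (mod 20).
    Reduce coefficients mod 20: 1·t ≡ 15 (mod 20).
    So t ≡ 15 (mod 20).
    Then x = 19 + 21·15 = 334, valid modulo lcm(21, 20) = 420: x ≡ 334 (mod 420).
  Combine with x ≡ 11 (mod 12): gcd(420, 12) = 12, and 11 - 334 = -323 is NOT divisible by 12.
    ⇒ system is inconsistent (no integer solution).

No solution (the system is inconsistent).


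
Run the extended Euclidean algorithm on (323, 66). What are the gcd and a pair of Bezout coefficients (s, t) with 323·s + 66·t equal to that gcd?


Euclidean algorithm on (323, 66) — divide until remainder is 0:
  323 = 4 · 66 + 59
  66 = 1 · 59 + 7
  59 = 8 · 7 + 3
  7 = 2 · 3 + 1
  3 = 3 · 1 + 0
gcd(323, 66) = 1.
Track Bezout coefficients alongside the remainders: start with r₀ = 323 = a·1 + b·0 (s = 1, t = 0) and r₁ = 66 = a·0 + b·1 (s = 0, t = 1); each new remainder r_{k+1} = r_{k-1} − q_k·r_k inherits s_{k+1} = s_{k-1} − q_k·s_k, t_{k+1} = t_{k-1} − q_k·t_k, so r_k = a·s_k + b·t_k at every step:
  q = 4: r = 59, s = 1 − 4·0 = 1, t = 0 − 4·1 = -4  (check: 323·1 + 66·(-4) = 59)
  q = 1: r = 7, s = 0 − 1·1 = -1, t = 1 − 1·(-4) = 5  (check: 323·(-1) + 66·5 = 7)
  q = 8: r = 3, s = 1 − 8·(-1) = 9, t = -4 − 8·5 = -44  (check: 323·9 + 66·(-44) = 3)
  q = 2: r = 1, s = -1 − 2·9 = -19, t = 5 − 2·(-44) = 93  (check: 323·(-19) + 66·93 = 1)
The row with r = 1 (the gcd) gives the Bezout coefficients s = -19, t = 93.
Result: 323 · (-19) + 66 · (93) = 1.

gcd(323, 66) = 1; s = -19, t = 93 (check: 323·(-19) + 66·93 = 1).


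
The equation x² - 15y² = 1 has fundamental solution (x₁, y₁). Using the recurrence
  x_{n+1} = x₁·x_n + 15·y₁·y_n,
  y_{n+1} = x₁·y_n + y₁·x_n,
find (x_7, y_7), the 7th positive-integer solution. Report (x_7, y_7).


Step 1: Find the fundamental solution (x₁, y₁) of x² - 15y² = 1.
  Expand √15 as a continued fraction. a₀ = ⌊√15⌋ = 3; iterate m_{k+1} = d_k·a_k − m_k, d_{k+1} = (15 − m_{k+1}²)/d_k, a_{k+1} = ⌊(a₀ + m_{k+1})/d_{k+1}⌋ (starting m₀ = 0, d₀ = 1), with convergents p_k = a_k·p_{k-1} + p_{k-2}, q_k = a_k·q_{k-1} + q_{k-2} (p₋₁ = 1, q₋₁ = 0):
  k = 0: a₀ = 3; p₀/q₀ = 3/1; p₀² − 15·q₀² = 9 − 15 = -6.
  k = 1: m = 3, d = 6, a = ⌊(3 + 3)/6⌋ = 1; p/q = (1·3 + 1)/(1·1 + 0) = 4/1; p² − 15·q² = 16 − 15 = 1.
  The first convergent with p² − 15·q² = 1 gives the fundamental solution (x₁, y₁) = (4, 1).
Step 2: Apply the recurrence (x_{n+1}, y_{n+1}) = (x₁x_n + 15y₁y_n, x₁y_n + y₁x_n) repeatedly.
  From (x_1, y_1) = (4, 1): x_2 = 4·4 + 15·1·1 = 31; y_2 = 4·1 + 1·4 = 8.
  From (x_2, y_2) = (31, 8): x_3 = 4·31 + 15·1·8 = 244; y_3 = 4·8 + 1·31 = 63.
  From (x_3, y_3) = (244, 63): x_4 = 4·244 + 15·1·63 = 1921; y_4 = 4·63 + 1·244 = 496.
  From (x_4, y_4) = (1921, 496): x_5 = 4·1921 + 15·1·496 = 15124; y_5 = 4·496 + 1·1921 = 3905.
  From (x_5, y_5) = (15124, 3905): x_6 = 4·15124 + 15·1·3905 = 119071; y_6 = 4·3905 + 1·15124 = 30744.
  From (x_6, y_6) = (119071, 30744): x_7 = 4·119071 + 15·1·30744 = 937444; y_7 = 4·30744 + 1·119071 = 242047.
Step 3: Verify x_7² - 15·y_7² = 878801253136 - 878801253135 = 1 (should be 1). ✓

(x_1, y_1) = (4, 1); (x_7, y_7) = (937444, 242047).


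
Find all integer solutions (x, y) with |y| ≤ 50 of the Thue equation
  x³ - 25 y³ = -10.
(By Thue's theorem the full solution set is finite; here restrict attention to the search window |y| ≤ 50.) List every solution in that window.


The equation is x³ - 25y³ = -10. For fixed y, x³ = 25·y³ − 10, so a solution requires the RHS to be a perfect cube.
Strategy: iterate y from -50 to 50, compute RHS = 25·y³ − 10, and check whether it is a (positive or negative) perfect cube.
Check small values of y:
  y = 0: RHS = -10 is not a perfect cube.
  y = 1: RHS = 15 is not a perfect cube.
  y = -1: RHS = -35 is not a perfect cube.
  y = 2: RHS = 190 is not a perfect cube.
  y = -2: RHS = -210 is not a perfect cube.
  y = 3: RHS = 665 is not a perfect cube.
  y = -3: RHS = -685 is not a perfect cube.
Continuing the search up to |y| = 50 finds no solutions either.
No (x, y) in the scanned range satisfies the equation.

No integer solutions with |y| ≤ 50.


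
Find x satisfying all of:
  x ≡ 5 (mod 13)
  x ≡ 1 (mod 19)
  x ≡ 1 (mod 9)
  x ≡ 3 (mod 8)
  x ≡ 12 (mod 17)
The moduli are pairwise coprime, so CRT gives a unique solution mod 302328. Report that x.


Product of moduli M = 13 · 19 · 9 · 8 · 17 = 302328.
Merge one congruence at a time:
  Start: x ≡ 5 (mod 13).
  Combine with x ≡ 1 (mod 19); new modulus lcm = 247.
    Write x = 5 + 13·t and substitute into x ≡ 1 (mod 19): 13·t ≡ 1 − 5 = -4 (mod 19).
    Reduce coefficients mod 19: 13·t ≡ 15 (mod 19).
    The inverse of 13 mod 19 is 3 (since 13·3 = 39 = 2·19 + 1), so t ≡ 3·15 = 45 ≡ 7 (mod 19).
    Then x = 5 + 13·7 = 96, valid modulo lcm(13, 19) = 247: x ≡ 96 (mod 247).
  Combine with x ≡ 1 (mod 9); new modulus lcm = 2223.
    Write x = 96 + 247·t and substitute into x ≡ 1 (mod 9): 247·t ≡ 1 − 96 = -95 (mod 9).
    Reduce coefficients mod 9: 4·t ≡ 4 (mod 9).
    The inverse of 4 mod 9 is 7 (since 4·7 = 28 = 3·9 + 1), so t ≡ 7·4 = 28 ≡ 1 (mod 9).
    Then x = 96 + 247·1 = 343, valid modulo lcm(247, 9) = 2223: x ≡ 343 (mod 2223).
  Combine with x ≡ 3 (mod 8); new modulus lcm = 17784.
    Write x = 343 + 2223·t and substitute into x ≡ 3 (mod 8): 2223·t ≡ 3 − 343 = -340 (mod 8).
    Reduce coefficients mod 8: 7·t ≡ 4 (mod 8).
    The inverse of 7 mod 8 is 7 (since 7·7 = 49 = 6·8 + 1), so t ≡ 7·4 = 28 ≡ 4 (mod 8).
    Then x = 343 + 2223·4 = 9235, valid modulo lcm(2223, 8) = 17784: x ≡ 9235 (mod 17784).
  Combine with x ≡ 12 (mod 17); new modulus lcm = 302328.
    Write x = 9235 + 17784·t and substitute into x ≡ 12 (mod 17): 17784·t ≡ 12 − 9235 = -9223 (mod 17).
    Reduce coefficients mod 17: 2·t ≡ 8 (mod 17).
    The inverse of 2 mod 17 is 9 (since 2·9 = 18 = 1·17 + 1), so t ≡ 9·8 = 72 ≡ 4 (mod 17).
    Then x = 9235 + 17784·4 = 80371, valid modulo lcm(17784, 17) = 302328: x ≡ 80371 (mod 302328).
Verify against each original: 80371 mod 13 = 5, 80371 mod 19 = 1, 80371 mod 9 = 1, 80371 mod 8 = 3, 80371 mod 17 = 12.

x ≡ 80371 (mod 302328).


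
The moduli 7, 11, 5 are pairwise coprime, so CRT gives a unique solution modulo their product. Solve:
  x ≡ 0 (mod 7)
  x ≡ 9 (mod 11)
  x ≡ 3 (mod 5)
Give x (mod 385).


Moduli 7, 11, 5 are pairwise coprime; by CRT there is a unique solution modulo M = 7 · 11 · 5 = 385.
Solve pairwise, accumulating the modulus:
  Start with x ≡ 0 (mod 7).
  Combine with x ≡ 9 (mod 11): since gcd(7, 11) = 1, we get a unique residue mod 77.
    Write x = 0 + 7·t and substitute into x ≡ 9 (mod 11): 7·t ≡ 9 − 0 = 9 (mod 11).
    The inverse of 7 mod 11 is 8 (since 7·8 = 56 = 5·11 + 1), so t ≡ 8·9 = 72 ≡ 6 (mod 11).
    Then x = 0 + 7·6 = 42, valid modulo lcm(7, 11) = 77: x ≡ 42 (mod 77).
  Combine with x ≡ 3 (mod 5): since gcd(77, 5) = 1, we get a unique residue mod 385.
    Write x = 42 + 77·t and substitute into x ≡ 3 (mod 5): 77·t ≡ 3 − 42 = -39 (mod 5).
    Reduce coefficients mod 5: 2·t ≡ 1 (mod 5).
    The inverse of 2 mod 5 is 3 (since 2·3 = 6 = 1·5 + 1), so t ≡ 3·1 = 3 ≡ 3 (mod 5).
    Then x = 42 + 77·3 = 273, valid modulo lcm(77, 5) = 385: x ≡ 273 (mod 385).
Verify: 273 mod 7 = 0 ✓, 273 mod 11 = 9 ✓, 273 mod 5 = 3 ✓.

x ≡ 273 (mod 385).


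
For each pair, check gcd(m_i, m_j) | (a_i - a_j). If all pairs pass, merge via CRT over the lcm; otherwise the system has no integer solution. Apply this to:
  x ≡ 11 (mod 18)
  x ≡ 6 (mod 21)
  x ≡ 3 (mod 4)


Moduli 18, 21, 4 are not pairwise coprime, so CRT works modulo lcm(m_i) when all pairwise compatibility conditions hold.
Pairwise compatibility: gcd(m_i, m_j) must divide a_i - a_j for every pair.
Merge one congruence at a time:
  Start: x ≡ 11 (mod 18).
  Combine with x ≡ 6 (mod 21): gcd(18, 21) = 3, and 6 - 11 = -5 is NOT divisible by 3.
    ⇒ system is inconsistent (no integer solution).

No solution (the system is inconsistent).


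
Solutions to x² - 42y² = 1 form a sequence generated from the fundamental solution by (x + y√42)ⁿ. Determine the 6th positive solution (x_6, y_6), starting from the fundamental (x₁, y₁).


Step 1: Find the fundamental solution (x₁, y₁) of x² - 42y² = 1.
  Expand √42 as a continued fraction. a₀ = ⌊√42⌋ = 6; iterate m_{k+1} = d_k·a_k − m_k, d_{k+1} = (42 − m_{k+1}²)/d_k, a_{k+1} = ⌊(a₀ + m_{k+1})/d_{k+1}⌋ (starting m₀ = 0, d₀ = 1), with convergents p_k = a_k·p_{k-1} + p_{k-2}, q_k = a_k·q_{k-1} + q_{k-2} (p₋₁ = 1, q₋₁ = 0):
  k = 0: a₀ = 6; p₀/q₀ = 6/1; p₀² − 42·q₀² = 36 − 42 = -6.
  k = 1: m = 6, d = 6, a = ⌊(6 + 6)/6⌋ = 2; p/q = (2·6 + 1)/(2·1 + 0) = 13/2; p² − 42·q² = 169 − 168 = 1.
  The first convergent with p² − 42·q² = 1 gives the fundamental solution (x₁, y₁) = (13, 2).
Step 2: Apply the recurrence (x_{n+1}, y_{n+1}) = (x₁x_n + 42y₁y_n, x₁y_n + y₁x_n) repeatedly.
  From (x_1, y_1) = (13, 2): x_2 = 13·13 + 42·2·2 = 337; y_2 = 13·2 + 2·13 = 52.
  From (x_2, y_2) = (337, 52): x_3 = 13·337 + 42·2·52 = 8749; y_3 = 13·52 + 2·337 = 1350.
  From (x_3, y_3) = (8749, 1350): x_4 = 13·8749 + 42·2·1350 = 227137; y_4 = 13·1350 + 2·8749 = 35048.
  From (x_4, y_4) = (227137, 35048): x_5 = 13·227137 + 42·2·35048 = 5896813; y_5 = 13·35048 + 2·227137 = 909898.
  From (x_5, y_5) = (5896813, 909898): x_6 = 13·5896813 + 42·2·909898 = 153090001; y_6 = 13·909898 + 2·5896813 = 23622300.
Step 3: Verify x_6² - 42·y_6² = 23436548406180001 - 23436548406180000 = 1 (should be 1). ✓

(x_1, y_1) = (13, 2); (x_6, y_6) = (153090001, 23622300).


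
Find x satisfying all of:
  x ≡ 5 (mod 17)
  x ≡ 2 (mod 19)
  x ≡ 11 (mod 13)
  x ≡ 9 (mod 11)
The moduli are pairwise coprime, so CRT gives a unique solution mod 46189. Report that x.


Product of moduli M = 17 · 19 · 13 · 11 = 46189.
Merge one congruence at a time:
  Start: x ≡ 5 (mod 17).
  Combine with x ≡ 2 (mod 19); new modulus lcm = 323.
    Write x = 5 + 17·t and substitute into x ≡ 2 (mod 19): 17·t ≡ 2 − 5 = -3 (mod 19).
    Reduce coefficients mod 19: 17·t ≡ 16 (mod 19).
    The inverse of 17 mod 19 is 9 (since 17·9 = 153 = 8·19 + 1), so t ≡ 9·16 = 144 ≡ 11 (mod 19).
    Then x = 5 + 17·11 = 192, valid modulo lcm(17, 19) = 323: x ≡ 192 (mod 323).
  Combine with x ≡ 11 (mod 13); new modulus lcm = 4199.
    Write x = 192 + 323·t and substitute into x ≡ 11 (mod 13): 323·t ≡ 11 − 192 = -181 (mod 13).
    Reduce coefficients mod 13: 11·t ≡ 1 (mod 13).
    The inverse of 11 mod 13 is 6 (since 11·6 = 66 = 5·13 + 1), so t ≡ 6·1 = 6 ≡ 6 (mod 13).
    Then x = 192 + 323·6 = 2130, valid modulo lcm(323, 13) = 4199: x ≡ 2130 (mod 4199).
  Combine with x ≡ 9 (mod 11); new modulus lcm = 46189.
    Write x = 2130 + 4199·t and substitute into x ≡ 9 (mod 11): 4199·t ≡ 9 − 2130 = -2121 (mod 11).
    Reduce coefficients mod 11: 8·t ≡ 2 (mod 11).
    The inverse of 8 mod 11 is 7 (since 8·7 = 56 = 5·11 + 1), so t ≡ 7·2 = 14 ≡ 3 (mod 11).
    Then x = 2130 + 4199·3 = 14727, valid modulo lcm(4199, 11) = 46189: x ≡ 14727 (mod 46189).
Verify against each original: 14727 mod 17 = 5, 14727 mod 19 = 2, 14727 mod 13 = 11, 14727 mod 11 = 9.

x ≡ 14727 (mod 46189).


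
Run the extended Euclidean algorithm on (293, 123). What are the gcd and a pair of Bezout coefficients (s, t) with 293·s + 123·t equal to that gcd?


Euclidean algorithm on (293, 123) — divide until remainder is 0:
  293 = 2 · 123 + 47
  123 = 2 · 47 + 29
  47 = 1 · 29 + 18
  29 = 1 · 18 + 11
  18 = 1 · 11 + 7
  11 = 1 · 7 + 4
  7 = 1 · 4 + 3
  4 = 1 · 3 + 1
  3 = 3 · 1 + 0
gcd(293, 123) = 1.
Track Bezout coefficients alongside the remainders: start with r₀ = 293 = a·1 + b·0 (s = 1, t = 0) and r₁ = 123 = a·0 + b·1 (s = 0, t = 1); each new remainder r_{k+1} = r_{k-1} − q_k·r_k inherits s_{k+1} = s_{k-1} − q_k·s_k, t_{k+1} = t_{k-1} − q_k·t_k, so r_k = a·s_k + b·t_k at every step:
  q = 2: r = 47, s = 1 − 2·0 = 1, t = 0 − 2·1 = -2  (check: 293·1 + 123·(-2) = 47)
  q = 2: r = 29, s = 0 − 2·1 = -2, t = 1 − 2·(-2) = 5  (check: 293·(-2) + 123·5 = 29)
  q = 1: r = 18, s = 1 − 1·(-2) = 3, t = -2 − 1·5 = -7  (check: 293·3 + 123·(-7) = 18)
  q = 1: r = 11, s = -2 − 1·3 = -5, t = 5 − 1·(-7) = 12  (check: 293·(-5) + 123·12 = 11)
  q = 1: r = 7, s = 3 − 1·(-5) = 8, t = -7 − 1·12 = -19  (check: 293·8 + 123·(-19) = 7)
  q = 1: r = 4, s = -5 − 1·8 = -13, t = 12 − 1·(-19) = 31  (check: 293·(-13) + 123·31 = 4)
  q = 1: r = 3, s = 8 − 1·(-13) = 21, t = -19 − 1·31 = -50  (check: 293·21 + 123·(-50) = 3)
  q = 1: r = 1, s = -13 − 1·21 = -34, t = 31 − 1·(-50) = 81  (check: 293·(-34) + 123·81 = 1)
The row with r = 1 (the gcd) gives the Bezout coefficients s = -34, t = 81.
Result: 293 · (-34) + 123 · (81) = 1.

gcd(293, 123) = 1; s = -34, t = 81 (check: 293·(-34) + 123·81 = 1).


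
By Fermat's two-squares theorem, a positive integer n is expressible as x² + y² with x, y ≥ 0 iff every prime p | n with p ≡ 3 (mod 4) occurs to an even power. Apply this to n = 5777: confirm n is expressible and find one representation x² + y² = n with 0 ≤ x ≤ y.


Step 1: Factor n = 5777 = 53 · 109.
Step 2: Check the mod-4 condition on each prime factor: 53 ≡ 1 (mod 4), exponent 1; 109 ≡ 1 (mod 4), exponent 1.
All primes ≡ 3 (mod 4) appear to even exponent (or don't appear), so by the two-squares theorem n IS expressible as a sum of two squares.
Step 3: Build a representation. Here n = 53 · 109 is a product of primes ≡ 1 (mod 4). Each prime p ≡ 1 (mod 4) is itself a sum of two squares; find a² by testing p − a² for a perfect square:
  53: 53 − 1² = 52, 53 − 2² = 49 = 7² ⇒ 53 = 2² + 7².
  109: 109 − 1² = 108, 109 − 2² = 105, 109 − 3² = 100 = 10² ⇒ 109 = 3² + 10².
  Combine using the Brahmagupta–Fibonacci identity (a² + b²)(c² + d²) = (ac − bd)² + (ad + bc)² = (ac + bd)² + (ad − bc)²:
  53 · 109 = 5777: from (2² + 7²)(3² + 10²), take (2·3 − 7·10, 2·10 + 7·3) = (6 − 70, 20 + 21) = (-64, 41); dropping signs (only squares matter) gives (64, 41); check 64² + 41² = 4096 + 1681 = 5777 ✓.
Step 4: Order so x ≤ y and verify: 41² + 64² = 1681 + 4096 = 5777 = n. ✓

n = 5777 = 41² + 64² (one valid representation with x ≤ y).


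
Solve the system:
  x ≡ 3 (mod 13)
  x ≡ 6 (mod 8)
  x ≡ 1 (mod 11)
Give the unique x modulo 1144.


Moduli 13, 8, 11 are pairwise coprime; by CRT there is a unique solution modulo M = 13 · 8 · 11 = 1144.
Solve pairwise, accumulating the modulus:
  Start with x ≡ 3 (mod 13).
  Combine with x ≡ 6 (mod 8): since gcd(13, 8) = 1, we get a unique residue mod 104.
    Write x = 3 + 13·t and substitute into x ≡ 6 (mod 8): 13·t ≡ 6 − 3 = 3 (mod 8).
    Reduce coefficients mod 8: 5·t ≡ 3 (mod 8).
    The inverse of 5 mod 8 is 5 (since 5·5 = 25 = 3·8 + 1), so t ≡ 5·3 = 15 ≡ 7 (mod 8).
    Then x = 3 + 13·7 = 94, valid modulo lcm(13, 8) = 104: x ≡ 94 (mod 104).
  Combine with x ≡ 1 (mod 11): since gcd(104, 11) = 1, we get a unique residue mod 1144.
    Write x = 94 + 104·t and substitute into x ≡ 1 (mod 11): 104·t ≡ 1 − 94 = -93 (mod 11).
    Reduce coefficients mod 11: 5·t ≡ 6 (mod 11).
    The inverse of 5 mod 11 is 9 (since 5·9 = 45 = 4·11 + 1), so t ≡ 9·6 = 54 ≡ 10 (mod 11).
    Then x = 94 + 104·10 = 1134, valid modulo lcm(104, 11) = 1144: x ≡ 1134 (mod 1144).
Verify: 1134 mod 13 = 3 ✓, 1134 mod 8 = 6 ✓, 1134 mod 11 = 1 ✓.

x ≡ 1134 (mod 1144).


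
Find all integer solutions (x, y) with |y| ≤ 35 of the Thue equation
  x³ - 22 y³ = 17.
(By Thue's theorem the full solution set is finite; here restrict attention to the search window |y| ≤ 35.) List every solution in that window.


The equation is x³ - 22y³ = 17. For fixed y, x³ = 22·y³ + 17, so a solution requires the RHS to be a perfect cube.
Strategy: iterate y from -35 to 35, compute RHS = 22·y³ + 17, and check whether it is a (positive or negative) perfect cube.
Check small values of y:
  y = 0: RHS = 17 is not a perfect cube.
  y = 1: RHS = 39 is not a perfect cube.
  y = -1: RHS = -5 is not a perfect cube.
  y = 2: RHS = 193 is not a perfect cube.
  y = -2: RHS = -159 is not a perfect cube.
  y = 3: RHS = 611 is not a perfect cube.
  y = -3: RHS = -577 is not a perfect cube.
Continuing the search up to |y| = 35 finds no solutions either.
No (x, y) in the scanned range satisfies the equation.

No integer solutions with |y| ≤ 35.


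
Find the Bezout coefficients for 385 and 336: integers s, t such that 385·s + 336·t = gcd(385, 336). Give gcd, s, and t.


Euclidean algorithm on (385, 336) — divide until remainder is 0:
  385 = 1 · 336 + 49
  336 = 6 · 49 + 42
  49 = 1 · 42 + 7
  42 = 6 · 7 + 0
gcd(385, 336) = 7.
Track Bezout coefficients alongside the remainders: start with r₀ = 385 = a·1 + b·0 (s = 1, t = 0) and r₁ = 336 = a·0 + b·1 (s = 0, t = 1); each new remainder r_{k+1} = r_{k-1} − q_k·r_k inherits s_{k+1} = s_{k-1} − q_k·s_k, t_{k+1} = t_{k-1} − q_k·t_k, so r_k = a·s_k + b·t_k at every step:
  q = 1: r = 49, s = 1 − 1·0 = 1, t = 0 − 1·1 = -1  (check: 385·1 + 336·(-1) = 49)
  q = 6: r = 42, s = 0 − 6·1 = -6, t = 1 − 6·(-1) = 7  (check: 385·(-6) + 336·7 = 42)
  q = 1: r = 7, s = 1 − 1·(-6) = 7, t = -1 − 1·7 = -8  (check: 385·7 + 336·(-8) = 7)
The row with r = 7 (the gcd) gives the Bezout coefficients s = 7, t = -8.
Result: 385 · (7) + 336 · (-8) = 7.

gcd(385, 336) = 7; s = 7, t = -8 (check: 385·7 + 336·(-8) = 7).


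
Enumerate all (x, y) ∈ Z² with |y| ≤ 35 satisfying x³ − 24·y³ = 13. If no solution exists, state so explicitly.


The equation is x³ - 24y³ = 13. For fixed y, x³ = 24·y³ + 13, so a solution requires the RHS to be a perfect cube.
Strategy: iterate y from -35 to 35, compute RHS = 24·y³ + 13, and check whether it is a (positive or negative) perfect cube.
Check small values of y:
  y = 0: RHS = 13 is not a perfect cube.
  y = 1: RHS = 37 is not a perfect cube.
  y = -1: RHS = -11 is not a perfect cube.
  y = 2: RHS = 205 is not a perfect cube.
  y = -2: RHS = -179 is not a perfect cube.
  y = 3: RHS = 661 is not a perfect cube.
  y = -3: RHS = -635 is not a perfect cube.
Continuing the search up to |y| = 35 finds no solutions either.
No (x, y) in the scanned range satisfies the equation.

No integer solutions with |y| ≤ 35.


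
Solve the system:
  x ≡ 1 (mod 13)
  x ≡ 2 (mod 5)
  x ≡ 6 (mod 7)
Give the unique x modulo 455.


Moduli 13, 5, 7 are pairwise coprime; by CRT there is a unique solution modulo M = 13 · 5 · 7 = 455.
Solve pairwise, accumulating the modulus:
  Start with x ≡ 1 (mod 13).
  Combine with x ≡ 2 (mod 5): since gcd(13, 5) = 1, we get a unique residue mod 65.
    Write x = 1 + 13·t and substitute into x ≡ 2 (mod 5): 13·t ≡ 2 − 1 = 1 (mod 5).
    Reduce coefficients mod 5: 3·t ≡ 1 (mod 5).
    The inverse of 3 mod 5 is 2 (since 3·2 = 6 = 1·5 + 1), so t ≡ 2·1 = 2 ≡ 2 (mod 5).
    Then x = 1 + 13·2 = 27, valid modulo lcm(13, 5) = 65: x ≡ 27 (mod 65).
  Combine with x ≡ 6 (mod 7): since gcd(65, 7) = 1, we get a unique residue mod 455.
    Write x = 27 + 65·t and substitute into x ≡ 6 (mod 7): 65·t ≡ 6 − 27 = -21 (mod 7).
    Reduce coefficients mod 7: 2·t ≡ 0 (mod 7).
    The inverse of 2 mod 7 is 4 (since 2·4 = 8 = 1·7 + 1), so t ≡ 4·0 = 0 ≡ 0 (mod 7).
    Then x = 27 + 65·0 = 27, valid modulo lcm(65, 7) = 455: x ≡ 27 (mod 455).
Verify: 27 mod 13 = 1 ✓, 27 mod 5 = 2 ✓, 27 mod 7 = 6 ✓.

x ≡ 27 (mod 455).


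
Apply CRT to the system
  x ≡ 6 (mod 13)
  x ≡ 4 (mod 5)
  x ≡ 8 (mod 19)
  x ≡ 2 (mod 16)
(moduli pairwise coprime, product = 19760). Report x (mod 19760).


Product of moduli M = 13 · 5 · 19 · 16 = 19760.
Merge one congruence at a time:
  Start: x ≡ 6 (mod 13).
  Combine with x ≡ 4 (mod 5); new modulus lcm = 65.
    Write x = 6 + 13·t and substitute into x ≡ 4 (mod 5): 13·t ≡ 4 − 6 = -2 (mod 5).
    Reduce coefficients mod 5: 3·t ≡ 3 (mod 5).
    The inverse of 3 mod 5 is 2 (since 3·2 = 6 = 1·5 + 1), so t ≡ 2·3 = 6 ≡ 1 (mod 5).
    Then x = 6 + 13·1 = 19, valid modulo lcm(13, 5) = 65: x ≡ 19 (mod 65).
  Combine with x ≡ 8 (mod 19); new modulus lcm = 1235.
    Write x = 19 + 65·t and substitute into x ≡ 8 (mod 19): 65·t ≡ 8 − 19 = -11 (mod 19).
    Reduce coefficients mod 19: 8·t ≡ 8 (mod 19).
    The inverse of 8 mod 19 is 12 (since 8·12 = 96 = 5·19 + 1), so t ≡ 12·8 = 96 ≡ 1 (mod 19).
    Then x = 19 + 65·1 = 84, valid modulo lcm(65, 19) = 1235: x ≡ 84 (mod 1235).
  Combine with x ≡ 2 (mod 16); new modulus lcm = 19760.
    Write x = 84 + 1235·t and substitute into x ≡ 2 (mod 16): 1235·t ≡ 2 − 84 = -82 (mod 16).
    Reduce coefficients mod 16: 3·t ≡ 14 (mod 16).
    The inverse of 3 mod 16 is 11 (since 3·11 = 33 = 2·16 + 1), so t ≡ 11·14 = 154 ≡ 10 (mod 16).
    Then x = 84 + 1235·10 = 12434, valid modulo lcm(1235, 16) = 19760: x ≡ 12434 (mod 19760).
Verify against each original: 12434 mod 13 = 6, 12434 mod 5 = 4, 12434 mod 19 = 8, 12434 mod 16 = 2.

x ≡ 12434 (mod 19760).
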